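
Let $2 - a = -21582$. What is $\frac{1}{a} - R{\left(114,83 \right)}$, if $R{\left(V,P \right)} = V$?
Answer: $- \frac{2460575}{21584} \approx -114.0$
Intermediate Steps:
$a = 21584$ ($a = 2 - -21582 = 2 + 21582 = 21584$)
$\frac{1}{a} - R{\left(114,83 \right)} = \frac{1}{21584} - 114 = - \frac{2460575}{21584}$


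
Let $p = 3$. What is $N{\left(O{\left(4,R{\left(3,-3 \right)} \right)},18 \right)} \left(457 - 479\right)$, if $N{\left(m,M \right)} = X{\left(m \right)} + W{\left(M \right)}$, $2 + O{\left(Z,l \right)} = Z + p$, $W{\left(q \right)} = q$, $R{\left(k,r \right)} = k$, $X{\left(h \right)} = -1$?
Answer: $-374$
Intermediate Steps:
$O{\left(Z,l \right)} = 1 + Z$ ($O{\left(Z,l \right)} = -2 + \left(Z + 3\right) = -2 + \left(3 + Z\right) = 1 + Z$)
$N{\left(m,M \right)} = -1 + M$
$N{\left(O{\left(4,R{\left(3,-3 \right)} \right)},18 \right)} \left(457 - 479\right) = \left(-1 + 18\right) \left(457 - 479\right) = 17 \left(-22\right) = -374$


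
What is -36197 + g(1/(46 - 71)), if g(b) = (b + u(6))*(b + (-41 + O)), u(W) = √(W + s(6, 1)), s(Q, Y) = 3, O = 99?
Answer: -22515899/625 ≈ -36025.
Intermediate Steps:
u(W) = √(3 + W) (u(W) = √(W + 3) = √(3 + W))
g(b) = (3 + b)*(58 + b) (g(b) = (b + √(3 + 6))*(b + (-41 + 99)) = (b + √9)*(b + 58) = (b + 3)*(58 + b) = (3 + b)*(58 + b))
-36197 + g(1/(46 - 71)) = -36197 + (174 + (1/(46 - 71))² + 61/(46 - 71)) = -36197 + (174 + (1/(-25))² + 61/(-25)) = -36197 + (174 + (-1/25)² + 61*(-1/25)) = -36197 + (174 + 1/625 - 61/25) = -36197 + 107226/625 = -22515899/625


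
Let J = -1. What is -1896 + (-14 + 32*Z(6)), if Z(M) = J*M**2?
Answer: -3062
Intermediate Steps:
Z(M) = -M**2
-1896 + (-14 + 32*Z(6)) = -1896 + (-14 + 32*(-1*6**2)) = -1896 + (-14 + 32*(-1*36)) = -1896 + (-14 + 32*(-36)) = -1896 + (-14 - 1152) = -1896 - 1166 = -3062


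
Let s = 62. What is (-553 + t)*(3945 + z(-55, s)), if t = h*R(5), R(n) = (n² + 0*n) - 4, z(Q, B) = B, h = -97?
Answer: -10378130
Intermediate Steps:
R(n) = -4 + n² (R(n) = (n² + 0) - 4 = n² - 4 = -4 + n²)
t = -2037 (t = -97*(-4 + 5²) = -97*(-4 + 25) = -97*21 = -2037)
(-553 + t)*(3945 + z(-55, s)) = (-553 - 2037)*(3945 + 62) = -2590*4007 = -10378130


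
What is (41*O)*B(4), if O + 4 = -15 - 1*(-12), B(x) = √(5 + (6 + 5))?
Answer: -1148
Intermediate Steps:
B(x) = 4 (B(x) = √(5 + 11) = √16 = 4)
O = -7 (O = -4 + (-15 - 1*(-12)) = -4 + (-15 + 12) = -4 - 3 = -7)
(41*O)*B(4) = (41*(-7))*4 = -287*4 = -1148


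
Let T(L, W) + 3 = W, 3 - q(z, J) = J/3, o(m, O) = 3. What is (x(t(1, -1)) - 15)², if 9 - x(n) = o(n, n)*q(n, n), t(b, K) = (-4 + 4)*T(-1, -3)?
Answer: 225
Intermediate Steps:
q(z, J) = 3 - J/3
T(L, W) = -3 + W
t(b, K) = 0 (t(b, K) = (-4 + 4)*(-3 - 3) = 0*(-6) = 0)
x(n) = n (x(n) = 9 - 3*(3 - n/3) = 9 - (9 - n) = 9 + (-9 + n) = n)
(x(t(1, -1)) - 15)² = (0 - 15)² = (-15)² = 225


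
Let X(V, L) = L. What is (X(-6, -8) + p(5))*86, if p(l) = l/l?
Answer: -602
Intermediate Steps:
p(l) = 1
(X(-6, -8) + p(5))*86 = (-8 + 1)*86 = -7*86 = -602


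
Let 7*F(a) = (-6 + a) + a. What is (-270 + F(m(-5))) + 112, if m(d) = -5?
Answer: -1122/7 ≈ -160.29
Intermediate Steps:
F(a) = -6/7 + 2*a/7 (F(a) = ((-6 + a) + a)/7 = (-6 + 2*a)/7 = -6/7 + 2*a/7)
(-270 + F(m(-5))) + 112 = (-270 + (-6/7 + (2/7)*(-5))) + 112 = (-270 + (-6/7 - 10/7)) + 112 = (-270 - 16/7) + 112 = -1906/7 + 112 = -1122/7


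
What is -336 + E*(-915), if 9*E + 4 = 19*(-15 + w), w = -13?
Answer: 162472/3 ≈ 54157.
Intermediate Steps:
E = -536/9 (E = -4/9 + (19*(-15 - 13))/9 = -4/9 + (19*(-28))/9 = -4/9 + (⅑)*(-532) = -4/9 - 532/9 = -536/9 ≈ -59.556)
-336 + E*(-915) = -336 - 536/9*(-915) = -336 + 163480/3 = 162472/3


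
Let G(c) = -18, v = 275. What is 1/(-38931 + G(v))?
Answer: -1/38949 ≈ -2.5675e-5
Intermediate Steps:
1/(-38931 + G(v)) = 1/(-38931 - 18) = 1/(-38949) = -1/38949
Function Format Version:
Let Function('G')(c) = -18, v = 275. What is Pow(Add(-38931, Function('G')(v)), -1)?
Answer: Rational(-1, 38949) ≈ -2.5675e-5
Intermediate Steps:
Pow(Add(-38931, Function('G')(v)), -1) = Pow(Add(-38931, -18), -1) = Pow(-38949, -1) = Rational(-1, 38949)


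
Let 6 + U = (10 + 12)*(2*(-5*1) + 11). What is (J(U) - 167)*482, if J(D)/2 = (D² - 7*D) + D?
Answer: 73746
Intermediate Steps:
U = 16 (U = -6 + (10 + 12)*(2*(-5*1) + 11) = -6 + 22*(2*(-5) + 11) = -6 + 22*(-10 + 11) = -6 + 22*1 = -6 + 22 = 16)
J(D) = -12*D + 2*D² (J(D) = 2*((D² - 7*D) + D) = 2*(D² - 6*D) = -12*D + 2*D²)
(J(U) - 167)*482 = (2*16*(-6 + 16) - 167)*482 = (2*16*10 - 167)*482 = (320 - 167)*482 = 153*482 = 73746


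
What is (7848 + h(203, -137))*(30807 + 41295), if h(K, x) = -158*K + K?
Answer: -1732106346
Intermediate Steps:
h(K, x) = -157*K
(7848 + h(203, -137))*(30807 + 41295) = (7848 - 157*203)*(30807 + 41295) = (7848 - 31871)*72102 = -24023*72102 = -1732106346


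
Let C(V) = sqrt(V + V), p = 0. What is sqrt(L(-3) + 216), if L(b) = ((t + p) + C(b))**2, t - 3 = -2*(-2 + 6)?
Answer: sqrt(235 - 10*I*sqrt(6)) ≈ 15.35 - 0.79786*I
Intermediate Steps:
t = -5 (t = 3 - 2*(-2 + 6) = 3 - 2*4 = 3 - 8 = -5)
C(V) = sqrt(2)*sqrt(V) (C(V) = sqrt(2*V) = sqrt(2)*sqrt(V))
L(b) = (-5 + sqrt(2)*sqrt(b))**2 (L(b) = ((-5 + 0) + sqrt(2)*sqrt(b))**2 = (-5 + sqrt(2)*sqrt(b))**2)
sqrt(L(-3) + 216) = sqrt((-5 + sqrt(2)*sqrt(-3))**2 + 216) = sqrt((-5 + sqrt(2)*(I*sqrt(3)))**2 + 216) = sqrt((-5 + I*sqrt(6))**2 + 216) = sqrt(216 + (-5 + I*sqrt(6))**2)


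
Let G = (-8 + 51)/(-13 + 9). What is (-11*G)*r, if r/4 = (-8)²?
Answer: 30272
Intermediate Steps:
r = 256 (r = 4*(-8)² = 4*64 = 256)
G = -43/4 (G = 43/(-4) = 43*(-¼) = -43/4 ≈ -10.750)
(-11*G)*r = -11*(-43/4)*256 = (473/4)*256 = 30272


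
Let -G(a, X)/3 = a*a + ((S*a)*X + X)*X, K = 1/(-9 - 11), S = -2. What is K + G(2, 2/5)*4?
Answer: -4229/100 ≈ -42.290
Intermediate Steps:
K = -1/20 (K = 1/(-20) = -1/20 ≈ -0.050000)
G(a, X) = -3*a**2 - 3*X*(X - 2*X*a) (G(a, X) = -3*(a*a + ((-2*a)*X + X)*X) = -3*(a**2 + (-2*X*a + X)*X) = -3*(a**2 + (X - 2*X*a)*X) = -3*(a**2 + X*(X - 2*X*a)) = -3*a**2 - 3*X*(X - 2*X*a))
K + G(2, 2/5)*4 = -1/20 + (-3*(2/5)**2 - 3*2**2 + 6*2*(2/5)**2)*4 = -1/20 + (-3*(2*(1/5))**2 - 3*4 + 6*2*(2*(1/5))**2)*4 = -1/20 + (-3*(2/5)**2 - 12 + 6*2*(2/5)**2)*4 = -1/20 + (-3*4/25 - 12 + 6*2*(4/25))*4 = -1/20 + (-12/25 - 12 + 48/25)*4 = -1/20 - 264/25*4 = -1/20 - 1056/25 = -4229/100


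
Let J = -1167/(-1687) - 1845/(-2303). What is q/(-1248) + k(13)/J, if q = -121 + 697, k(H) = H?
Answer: 88827359/10771644 ≈ 8.2464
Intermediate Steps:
q = 576
J = 828588/555023 (J = -1167*(-1/1687) - 1845*(-1/2303) = 1167/1687 + 1845/2303 = 828588/555023 ≈ 1.4929)
q/(-1248) + k(13)/J = 576/(-1248) + 13/(828588/555023) = 576*(-1/1248) + 13*(555023/828588) = -6/13 + 7215299/828588 = 88827359/10771644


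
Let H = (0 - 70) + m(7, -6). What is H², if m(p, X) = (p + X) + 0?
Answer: 4761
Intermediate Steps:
m(p, X) = X + p (m(p, X) = (X + p) + 0 = X + p)
H = -69 (H = (0 - 70) + (-6 + 7) = -70 + 1 = -69)
H² = (-69)² = 4761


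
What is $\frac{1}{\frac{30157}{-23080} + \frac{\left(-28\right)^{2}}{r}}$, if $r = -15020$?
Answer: $- \frac{17333080}{23552643} \approx -0.73593$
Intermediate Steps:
$\frac{1}{\frac{30157}{-23080} + \frac{\left(-28\right)^{2}}{r}} = \frac{1}{\frac{30157}{-23080} + \frac{\left(-28\right)^{2}}{-15020}} = \frac{1}{30157 \left(- \frac{1}{23080}\right) + 784 \left(- \frac{1}{15020}\right)} = \frac{1}{- \frac{30157}{23080} - \frac{196}{3755}} = \frac{1}{- \frac{23552643}{17333080}} = - \frac{17333080}{23552643}$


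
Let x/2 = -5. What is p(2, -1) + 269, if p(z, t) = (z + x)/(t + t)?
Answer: 273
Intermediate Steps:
x = -10 (x = 2*(-5) = -10)
p(z, t) = (-10 + z)/(2*t) (p(z, t) = (z - 10)/(t + t) = (-10 + z)/((2*t)) = (-10 + z)*(1/(2*t)) = (-10 + z)/(2*t))
p(2, -1) + 269 = (½)*(-10 + 2)/(-1) + 269 = (½)*(-1)*(-8) + 269 = 4 + 269 = 273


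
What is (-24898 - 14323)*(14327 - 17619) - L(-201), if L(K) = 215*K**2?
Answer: 120429317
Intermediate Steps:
(-24898 - 14323)*(14327 - 17619) - L(-201) = (-24898 - 14323)*(14327 - 17619) - 215*(-201)**2 = -39221*(-3292) - 215*40401 = 129115532 - 1*8686215 = 129115532 - 8686215 = 120429317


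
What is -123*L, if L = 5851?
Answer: -719673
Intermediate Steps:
-123*L = -123*5851 = -719673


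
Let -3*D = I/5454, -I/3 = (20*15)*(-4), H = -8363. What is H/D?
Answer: 7601967/200 ≈ 38010.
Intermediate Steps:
I = 3600 (I = -3*20*15*(-4) = -900*(-4) = -3*(-1200) = 3600)
D = -200/909 (D = -1200/5454 = -⅓*200/303 = -200/909 ≈ -0.22002)
H/D = -8363/(-200/909) = -8363*(-909/200) = 7601967/200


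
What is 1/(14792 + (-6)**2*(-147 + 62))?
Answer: 1/11732 ≈ 8.5237e-5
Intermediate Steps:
1/(14792 + (-6)**2*(-147 + 62)) = 1/(14792 + 36*(-85)) = 1/(14792 - 3060) = 1/11732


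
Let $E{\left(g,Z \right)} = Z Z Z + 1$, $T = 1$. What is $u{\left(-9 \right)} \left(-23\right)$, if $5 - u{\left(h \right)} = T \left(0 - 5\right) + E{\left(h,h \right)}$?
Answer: $-16974$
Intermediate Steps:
$E{\left(g,Z \right)} = 1 + Z^{3}$ ($E{\left(g,Z \right)} = Z^{2} Z + 1 = Z^{3} + 1 = 1 + Z^{3}$)
$u{\left(h \right)} = 9 - h^{3}$ ($u{\left(h \right)} = 5 - \left(1 \left(0 - 5\right) + \left(1 + h^{3}\right)\right) = 5 - \left(1 \left(-5\right) + \left(1 + h^{3}\right)\right) = 5 - \left(-5 + \left(1 + h^{3}\right)\right) = 5 - \left(-4 + h^{3}\right) = 9 - h^{3}$)
$u{\left(-9 \right)} \left(-23\right) = \left(9 - \left(-9\right)^{3}\right) \left(-23\right) = \left(9 - -729\right) \left(-23\right) = \left(9 + 729\right) \left(-23\right) = 738 \left(-23\right) = -16974$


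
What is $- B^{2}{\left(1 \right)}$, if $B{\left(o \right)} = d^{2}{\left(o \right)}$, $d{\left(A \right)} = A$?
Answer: $-1$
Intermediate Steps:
$B{\left(o \right)} = o^{2}$
$- B^{2}{\left(1 \right)} = - \left(1^{2}\right)^{2} = - 1^{2} = \left(-1\right) 1 = -1$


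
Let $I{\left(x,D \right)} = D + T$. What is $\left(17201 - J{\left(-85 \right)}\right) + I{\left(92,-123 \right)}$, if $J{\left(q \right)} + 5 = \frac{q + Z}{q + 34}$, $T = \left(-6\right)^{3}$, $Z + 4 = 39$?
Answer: $\frac{860167}{51} \approx 16866.0$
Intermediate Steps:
$Z = 35$ ($Z = -4 + 39 = 35$)
$T = -216$
$J{\left(q \right)} = -5 + \frac{35 + q}{34 + q}$ ($J{\left(q \right)} = -5 + \frac{q + 35}{q + 34} = -5 + \frac{35 + q}{34 + q}$)
$I{\left(x,D \right)} = -216 + D$ ($I{\left(x,D \right)} = D - 216 = -216 + D$)
$\left(17201 - J{\left(-85 \right)}\right) + I{\left(92,-123 \right)} = \left(17201 - \frac{-135 - -340}{34 - 85}\right) - 339 = \left(17201 - \frac{-135 + 340}{-51}\right) - 339 = \left(17201 - \left(- \frac{1}{51}\right) 205\right) - 339 = \left(17201 - - \frac{205}{51}\right) - 339 = \left(17201 + \frac{205}{51}\right) - 339 = \frac{877456}{51} - 339 = \frac{860167}{51}$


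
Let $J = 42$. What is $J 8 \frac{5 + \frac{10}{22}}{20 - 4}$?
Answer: $\frac{1260}{11} \approx 114.55$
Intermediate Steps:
$J 8 \frac{5 + \frac{10}{22}}{20 - 4} = 42 \cdot 8 \frac{5 + \frac{10}{22}}{20 - 4} = 336 \frac{5 + 10 \cdot \frac{1}{22}}{16} = 336 \left(5 + \frac{5}{11}\right) \frac{1}{16} = 336 \cdot \frac{60}{11} \cdot \frac{1}{16} = 336 \cdot \frac{15}{44} = \frac{1260}{11}$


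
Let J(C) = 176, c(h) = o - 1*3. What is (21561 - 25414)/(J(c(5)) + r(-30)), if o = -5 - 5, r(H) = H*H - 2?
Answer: -3853/1074 ≈ -3.5875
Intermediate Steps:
r(H) = -2 + H**2 (r(H) = H**2 - 2 = -2 + H**2)
o = -10
c(h) = -13 (c(h) = -10 - 1*3 = -10 - 3 = -13)
(21561 - 25414)/(J(c(5)) + r(-30)) = (21561 - 25414)/(176 + (-2 + (-30)**2)) = -3853/(176 + (-2 + 900)) = -3853/(176 + 898) = -3853/1074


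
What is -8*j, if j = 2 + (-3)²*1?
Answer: -88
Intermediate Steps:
j = 11 (j = 2 + 9*1 = 2 + 9 = 11)
-8*j = -8*11 = -88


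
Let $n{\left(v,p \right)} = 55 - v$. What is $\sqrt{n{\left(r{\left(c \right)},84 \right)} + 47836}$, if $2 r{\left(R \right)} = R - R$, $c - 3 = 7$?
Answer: $\sqrt{47891} \approx 218.84$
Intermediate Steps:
$c = 10$ ($c = 3 + 7 = 10$)
$r{\left(R \right)} = 0$ ($r{\left(R \right)} = \frac{R - R}{2} = \frac{1}{2} \cdot 0 = 0$)
$\sqrt{n{\left(r{\left(c \right)},84 \right)} + 47836} = \sqrt{\left(55 - 0\right) + 47836} = \sqrt{\left(55 + 0\right) + 47836} = \sqrt{55 + 47836} = \sqrt{47891}$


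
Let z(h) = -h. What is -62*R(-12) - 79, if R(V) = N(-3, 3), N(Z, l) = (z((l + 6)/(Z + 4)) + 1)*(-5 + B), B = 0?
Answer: -2559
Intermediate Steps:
N(Z, l) = -5 + 5*(6 + l)/(4 + Z) (N(Z, l) = (-(l + 6)/(Z + 4) + 1)*(-5 + 0) = (-(6 + l)/(4 + Z) + 1)*(-5) = (1 - (6 + l)/(4 + Z))*(-5) = -5 + 5*(6 + l)/(4 + Z))
R(V) = 40 (R(V) = 5*(2 + 3 - 1*(-3))/(4 - 3) = 5*(2 + 3 + 3)/1 = 5*1*8 = 40)
-62*R(-12) - 79 = -62*40 - 79 = -2480 - 79 = -2559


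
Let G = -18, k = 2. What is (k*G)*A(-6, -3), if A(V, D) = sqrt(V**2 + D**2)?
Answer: -108*sqrt(5) ≈ -241.50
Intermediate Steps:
A(V, D) = sqrt(D**2 + V**2)
(k*G)*A(-6, -3) = (2*(-18))*sqrt((-3)**2 + (-6)**2) = -36*sqrt(9 + 36) = -108*sqrt(5)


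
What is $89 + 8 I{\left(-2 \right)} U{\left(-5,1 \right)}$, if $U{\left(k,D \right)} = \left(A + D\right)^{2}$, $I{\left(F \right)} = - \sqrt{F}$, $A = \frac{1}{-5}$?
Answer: $89 - \frac{128 i \sqrt{2}}{25} \approx 89.0 - 7.2408 i$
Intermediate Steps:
$A = - \frac{1}{5} \approx -0.2$
$U{\left(k,D \right)} = \left(- \frac{1}{5} + D\right)^{2}$
$89 + 8 I{\left(-2 \right)} U{\left(-5,1 \right)} = 89 + 8 \left(- \sqrt{-2}\right) \frac{\left(-1 + 5 \cdot 1\right)^{2}}{25} = 89 + 8 \left(- i \sqrt{2}\right) \frac{\left(-1 + 5\right)^{2}}{25} = 89 + 8 \left(- i \sqrt{2}\right) \frac{4^{2}}{25} = 89 + - 8 i \sqrt{2} \cdot \frac{1}{25} \cdot 16 = 89 + - 8 i \sqrt{2} \cdot \frac{16}{25} = 89 - \frac{128 i \sqrt{2}}{25}$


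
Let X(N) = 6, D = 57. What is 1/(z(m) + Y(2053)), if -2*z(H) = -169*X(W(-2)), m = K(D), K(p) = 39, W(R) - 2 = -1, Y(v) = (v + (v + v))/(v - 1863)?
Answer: 190/102489 ≈ 0.0018539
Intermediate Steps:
Y(v) = 3*v/(-1863 + v) (Y(v) = (v + 2*v)/(-1863 + v) = (3*v)/(-1863 + v) = 3*v/(-1863 + v))
W(R) = 1 (W(R) = 2 - 1 = 1)
m = 39
z(H) = 507 (z(H) = -(-169)*6/2 = -½*(-1014) = 507)
1/(z(m) + Y(2053)) = 1/(507 + 3*2053/(-1863 + 2053)) = 1/(507 + 3*2053/190) = 1/(507 + 3*2053*(1/190)) = 1/(507 + 6159/190) = 1/(102489/190) = 190/102489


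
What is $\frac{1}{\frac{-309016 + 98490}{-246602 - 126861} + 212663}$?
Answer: $\frac{373463}{79421972495} \approx 4.7023 \cdot 10^{-6}$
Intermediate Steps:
$\frac{1}{\frac{-309016 + 98490}{-246602 - 126861} + 212663} = \frac{1}{- \frac{210526}{-373463} + 212663} = \frac{1}{\left(-210526\right) \left(- \frac{1}{373463}\right) + 212663} = \frac{1}{\frac{210526}{373463} + 212663} = \frac{1}{\frac{79421972495}{373463}} = \frac{373463}{79421972495}$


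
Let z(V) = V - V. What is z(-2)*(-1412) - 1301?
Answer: -1301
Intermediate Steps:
z(V) = 0
z(-2)*(-1412) - 1301 = 0*(-1412) - 1301 = 0 - 1301 = -1301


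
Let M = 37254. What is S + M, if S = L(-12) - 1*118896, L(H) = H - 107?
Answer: -81761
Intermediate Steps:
L(H) = -107 + H
S = -119015 (S = (-107 - 12) - 1*118896 = -119 - 118896 = -119015)
S + M = -119015 + 37254 = -81761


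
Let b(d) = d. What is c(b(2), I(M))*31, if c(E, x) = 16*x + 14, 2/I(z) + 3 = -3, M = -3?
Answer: 806/3 ≈ 268.67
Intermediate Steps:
I(z) = -1/3 (I(z) = 2/(-3 - 3) = 2/(-6) = 2*(-1/6) = -1/3)
c(E, x) = 14 + 16*x
c(b(2), I(M))*31 = (14 + 16*(-1/3))*31 = (14 - 16/3)*31 = (26/3)*31 = 806/3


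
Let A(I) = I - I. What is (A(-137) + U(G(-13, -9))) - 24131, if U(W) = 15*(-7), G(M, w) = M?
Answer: -24236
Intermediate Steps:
U(W) = -105
A(I) = 0
(A(-137) + U(G(-13, -9))) - 24131 = (0 - 105) - 24131 = -105 - 24131 = -24236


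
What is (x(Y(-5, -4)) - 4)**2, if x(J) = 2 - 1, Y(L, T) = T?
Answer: 9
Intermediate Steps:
x(J) = 1
(x(Y(-5, -4)) - 4)**2 = (1 - 4)**2 = (-3)**2 = 9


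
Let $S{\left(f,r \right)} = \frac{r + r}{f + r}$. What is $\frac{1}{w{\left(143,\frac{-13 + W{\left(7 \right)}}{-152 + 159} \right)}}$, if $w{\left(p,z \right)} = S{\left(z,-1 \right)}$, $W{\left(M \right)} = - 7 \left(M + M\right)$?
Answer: $\frac{59}{7} \approx 8.4286$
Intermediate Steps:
$S{\left(f,r \right)} = \frac{2 r}{f + r}$
$W{\left(M \right)} = - 14 M$ ($W{\left(M \right)} = - 7 \cdot 2 M = - 14 M$)
$w{\left(p,z \right)} = - \frac{2}{-1 + z}$ ($w{\left(p,z \right)} = 2 \left(-1\right) \frac{1}{z - 1} = 2 \left(-1\right) \frac{1}{-1 + z} = - \frac{2}{-1 + z}$)
$\frac{1}{w{\left(143,\frac{-13 + W{\left(7 \right)}}{-152 + 159} \right)}} = \frac{1}{\left(-2\right) \frac{1}{-1 + \frac{-13 - 98}{-152 + 159}}} = \frac{1}{\left(-2\right) \frac{1}{-1 + \frac{-13 - 98}{7}}} = \frac{1}{\left(-2\right) \frac{1}{-1 - \frac{111}{7}}} = \frac{1}{\left(-2\right) \frac{1}{- \frac{118}{7}}} = \frac{1}{\left(-2\right) \left(- \frac{7}{118}\right)} = \frac{1}{\frac{7}{59}} = \frac{59}{7}$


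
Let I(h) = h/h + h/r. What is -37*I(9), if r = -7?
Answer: 74/7 ≈ 10.571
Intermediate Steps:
I(h) = 1 - h/7 (I(h) = h/h + h/(-7) = 1 + h*(-1/7) = 1 - h/7)
-37*I(9) = -37*(1 - 1/7*9) = -37*(1 - 9/7) = -37*(-2/7) = 74/7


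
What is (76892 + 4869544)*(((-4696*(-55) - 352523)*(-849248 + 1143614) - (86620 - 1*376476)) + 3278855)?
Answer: -137206053286416972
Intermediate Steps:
(76892 + 4869544)*(((-4696*(-55) - 352523)*(-849248 + 1143614) - (86620 - 1*376476)) + 3278855) = 4946436*(((258280 - 352523)*294366 - (86620 - 376476)) + 3278855) = 4946436*((-94243*294366 - 1*(-289856)) + 3278855) = 4946436*((-27741934938 + 289856) + 3278855) = 4946436*(-27741645082 + 3278855) = 4946436*(-27738366227) = -137206053286416972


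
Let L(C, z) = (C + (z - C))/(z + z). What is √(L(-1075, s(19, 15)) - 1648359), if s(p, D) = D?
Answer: I*√6593434/2 ≈ 1283.9*I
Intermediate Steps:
L(C, z) = ½ (L(C, z) = z/((2*z)) = z*(1/(2*z)) = ½)
√(L(-1075, s(19, 15)) - 1648359) = √(½ - 1648359) = √(-3296717/2) = I*√6593434/2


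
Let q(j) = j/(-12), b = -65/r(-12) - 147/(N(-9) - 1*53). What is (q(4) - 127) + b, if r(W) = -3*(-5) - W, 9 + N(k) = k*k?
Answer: -70526/513 ≈ -137.48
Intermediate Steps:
N(k) = -9 + k**2 (N(k) = -9 + k*k = -9 + k**2)
r(W) = 15 - W
b = -5204/513 (b = -65/(15 - 1*(-12)) - 147/((-9 + (-9)**2) - 1*53) = -65/(15 + 12) - 147/((-9 + 81) - 53) = -65/27 - 147/(72 - 53) = -65*1/27 - 147/19 = -65/27 - 147*1/19 = -65/27 - 147/19 = -5204/513 ≈ -10.144)
q(j) = -j/12 (q(j) = j*(-1/12) = -j/12)
(q(4) - 127) + b = (-1/12*4 - 127) - 5204/513 = (-1/3 - 127) - 5204/513 = -382/3 - 5204/513 = -70526/513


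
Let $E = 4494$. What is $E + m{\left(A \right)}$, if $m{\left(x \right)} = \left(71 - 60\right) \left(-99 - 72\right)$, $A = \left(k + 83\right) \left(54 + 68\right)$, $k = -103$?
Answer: $2613$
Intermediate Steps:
$A = -2440$ ($A = \left(-103 + 83\right) \left(54 + 68\right) = \left(-20\right) 122 = -2440$)
$m{\left(x \right)} = -1881$ ($m{\left(x \right)} = 11 \left(-171\right) = -1881$)
$E + m{\left(A \right)} = 4494 - 1881 = 2613$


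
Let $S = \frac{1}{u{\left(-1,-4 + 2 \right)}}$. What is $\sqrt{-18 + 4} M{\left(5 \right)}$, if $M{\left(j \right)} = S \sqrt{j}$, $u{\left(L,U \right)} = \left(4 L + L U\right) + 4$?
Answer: $\frac{i \sqrt{70}}{2} \approx 4.1833 i$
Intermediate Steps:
$u{\left(L,U \right)} = 4 + 4 L + L U$
$S = \frac{1}{2}$ ($S = \frac{1}{4 + 4 \left(-1\right) - \left(-4 + 2\right)} = \frac{1}{4 - 4 - -2} = \frac{1}{4 - 4 + 2} = \frac{1}{2} \approx 0.5$)
$M{\left(j \right)} = \frac{\sqrt{j}}{2}$
$\sqrt{-18 + 4} M{\left(5 \right)} = \sqrt{-18 + 4} \frac{\sqrt{5}}{2} = \sqrt{-14} \frac{\sqrt{5}}{2} = i \sqrt{14} \frac{\sqrt{5}}{2} = \frac{i \sqrt{70}}{2}$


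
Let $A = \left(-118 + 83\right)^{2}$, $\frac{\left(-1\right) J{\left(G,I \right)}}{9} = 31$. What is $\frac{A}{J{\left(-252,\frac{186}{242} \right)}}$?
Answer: $- \frac{1225}{279} \approx -4.3907$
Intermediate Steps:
$J{\left(G,I \right)} = -279$ ($J{\left(G,I \right)} = \left(-9\right) 31 = -279$)
$A = 1225$ ($A = \left(-35\right)^{2} = 1225$)
$\frac{A}{J{\left(-252,\frac{186}{242} \right)}} = \frac{1225}{-279} = 1225 \left(- \frac{1}{279}\right) = - \frac{1225}{279}$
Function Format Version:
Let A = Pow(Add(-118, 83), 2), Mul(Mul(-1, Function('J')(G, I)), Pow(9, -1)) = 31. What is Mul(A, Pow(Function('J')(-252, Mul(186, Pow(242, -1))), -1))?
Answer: Rational(-1225, 279) ≈ -4.3907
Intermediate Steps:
Function('J')(G, I) = -279 (Function('J')(G, I) = Mul(-9, 31) = -279)
A = 1225 (A = Pow(-35, 2) = 1225)
Mul(A, Pow(Function('J')(-252, Mul(186, Pow(242, -1))), -1)) = Mul(1225, Pow(-279, -1)) = Mul(1225, Rational(-1, 279)) = Rational(-1225, 279)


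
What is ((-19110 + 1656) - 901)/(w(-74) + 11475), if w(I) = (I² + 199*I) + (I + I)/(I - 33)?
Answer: -1963985/238223 ≈ -8.2443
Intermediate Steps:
w(I) = I² + 199*I + 2*I/(-33 + I) (w(I) = (I² + 199*I) + (2*I)/(-33 + I) = (I² + 199*I) + 2*I/(-33 + I) = I² + 199*I + 2*I/(-33 + I))
((-19110 + 1656) - 901)/(w(-74) + 11475) = ((-19110 + 1656) - 901)/(-74*(-6565 + (-74)² + 166*(-74))/(-33 - 74) + 11475) = (-17454 - 901)/(-74*(-6565 + 5476 - 12284)/(-107) + 11475) = -18355/(-74*(-1/107)*(-13373) + 11475) = -18355/(-989602/107 + 11475) = -18355/238223/107 = -18355*107/238223 = -1963985/238223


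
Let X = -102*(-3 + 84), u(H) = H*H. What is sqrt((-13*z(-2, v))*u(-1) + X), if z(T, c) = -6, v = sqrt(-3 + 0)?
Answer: 2*I*sqrt(2046) ≈ 90.465*I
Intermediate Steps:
v = I*sqrt(3) (v = sqrt(-3) = I*sqrt(3) ≈ 1.732*I)
u(H) = H**2
X = -8262 (X = -102*81 = -8262)
sqrt((-13*z(-2, v))*u(-1) + X) = sqrt(-13*(-6)*(-1)**2 - 8262) = sqrt(78*1 - 8262) = sqrt(78 - 8262) = sqrt(-8184) = 2*I*sqrt(2046)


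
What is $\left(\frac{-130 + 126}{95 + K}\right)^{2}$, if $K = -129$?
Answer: $\frac{4}{289} \approx 0.013841$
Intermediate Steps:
$\left(\frac{-130 + 126}{95 + K}\right)^{2} = \left(\frac{-130 + 126}{95 - 129}\right)^{2} = \left(- \frac{4}{-34}\right)^{2} = \left(\left(-4\right) \left(- \frac{1}{34}\right)\right)^{2} = \left(\frac{2}{17}\right)^{2} = \frac{4}{289}$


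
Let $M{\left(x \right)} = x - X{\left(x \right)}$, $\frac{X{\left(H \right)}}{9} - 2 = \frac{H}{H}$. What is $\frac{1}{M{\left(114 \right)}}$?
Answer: $\frac{1}{87} \approx 0.011494$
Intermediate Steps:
$X{\left(H \right)} = 27$ ($X{\left(H \right)} = 18 + 9 \frac{H}{H} = 18 + 9 \cdot 1 = 18 + 9 = 27$)
$M{\left(x \right)} = -27 + x$ ($M{\left(x \right)} = x - 27 = -27 + x$)
$\frac{1}{M{\left(114 \right)}} = \frac{1}{-27 + 114} = \frac{1}{87}$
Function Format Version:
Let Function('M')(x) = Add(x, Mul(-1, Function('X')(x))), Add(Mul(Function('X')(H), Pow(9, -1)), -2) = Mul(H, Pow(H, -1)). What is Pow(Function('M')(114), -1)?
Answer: Rational(1, 87) ≈ 0.011494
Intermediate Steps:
Function('X')(H) = 27 (Function('X')(H) = Add(18, Mul(9, Mul(H, Pow(H, -1)))) = Add(18, Mul(9, 1)) = Add(18, 9) = 27)
Function('M')(x) = Add(-27, x) (Function('M')(x) = Add(x, Mul(-1, 27)) = Add(x, -27) = Add(-27, x))
Pow(Function('M')(114), -1) = Pow(Add(-27, 114), -1) = Pow(87, -1) = Rational(1, 87)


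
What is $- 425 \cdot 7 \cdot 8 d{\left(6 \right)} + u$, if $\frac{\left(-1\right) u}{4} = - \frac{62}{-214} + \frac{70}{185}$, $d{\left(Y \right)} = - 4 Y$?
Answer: $\frac{2261370220}{3959} \approx 5.712 \cdot 10^{5}$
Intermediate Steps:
$u = - \frac{10580}{3959}$ ($u = - 4 \left(- \frac{62}{-214} + \frac{70}{185}\right) = - 4 \left(\left(-62\right) \left(- \frac{1}{214}\right) + 70 \cdot \frac{1}{185}\right) = - 4 \left(\frac{31}{107} + \frac{14}{37}\right) = \left(-4\right) \frac{2645}{3959} = - \frac{10580}{3959} \approx -2.6724$)
$- 425 \cdot 7 \cdot 8 d{\left(6 \right)} + u = - 425 \cdot 7 \cdot 8 \left(\left(-4\right) 6\right) - \frac{10580}{3959} = - 425 \cdot 56 \left(-24\right) - \frac{10580}{3959} = \left(-425\right) \left(-1344\right) - \frac{10580}{3959} = 571200 - \frac{10580}{3959} = \frac{2261370220}{3959}$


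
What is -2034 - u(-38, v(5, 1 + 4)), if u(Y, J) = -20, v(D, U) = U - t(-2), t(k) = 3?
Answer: -2014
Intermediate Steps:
v(D, U) = -3 + U (v(D, U) = U - 1*3 = U - 3 = -3 + U)
-2034 - u(-38, v(5, 1 + 4)) = -2034 - 1*(-20) = -2034 + 20 = -2014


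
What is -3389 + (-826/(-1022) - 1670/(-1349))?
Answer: -333537052/98477 ≈ -3387.0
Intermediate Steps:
-3389 + (-826/(-1022) - 1670/(-1349)) = -3389 + (-826*(-1/1022) - 1670*(-1/1349)) = -3389 + (59/73 + 1670/1349) = -3389 + 201501/98477 = -333537052/98477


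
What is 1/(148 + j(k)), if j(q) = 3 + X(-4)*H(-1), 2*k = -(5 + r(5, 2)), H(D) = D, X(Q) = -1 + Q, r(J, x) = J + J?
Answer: 1/156 ≈ 0.0064103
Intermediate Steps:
r(J, x) = 2*J
k = -15/2 (k = (-(5 + 2*5))/2 = (-(5 + 10))/2 = (-1*15)/2 = (½)*(-15) = -15/2 ≈ -7.5000)
j(q) = 8 (j(q) = 3 + (-1 - 4)*(-1) = 3 - 5*(-1) = 3 + 5 = 8)
1/(148 + j(k)) = 1/(148 + 8) = 1/156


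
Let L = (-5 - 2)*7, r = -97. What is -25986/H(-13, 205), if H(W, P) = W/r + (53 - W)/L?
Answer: 123511458/5765 ≈ 21424.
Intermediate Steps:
L = -49 (L = -7*7 = -49)
H(W, P) = -53/49 + 48*W/4753 (H(W, P) = W/(-97) + (53 - W)/(-49) = W*(-1/97) + (53 - W)*(-1/49) = -W/97 + (-53/49 + W/49) = -53/49 + 48*W/4753)
-25986/H(-13, 205) = -25986/(-53/49 + (48/4753)*(-13)) = -25986/(-53/49 - 624/4753) = -25986/(-5765/4753) = -25986*(-4753/5765) = 123511458/5765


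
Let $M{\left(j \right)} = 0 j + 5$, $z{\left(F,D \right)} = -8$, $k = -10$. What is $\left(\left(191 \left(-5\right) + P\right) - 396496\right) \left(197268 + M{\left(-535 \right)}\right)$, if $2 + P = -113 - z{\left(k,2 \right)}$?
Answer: $-78427459334$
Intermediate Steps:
$P = -107$ ($P = -2 - 105 = -107$)
$M{\left(j \right)} = 5$ ($M{\left(j \right)} = 0 + 5 = 5$)
$\left(\left(191 \left(-5\right) + P\right) - 396496\right) \left(197268 + M{\left(-535 \right)}\right) = \left(\left(191 \left(-5\right) - 107\right) - 396496\right) \left(197268 + 5\right) = \left(\left(-955 - 107\right) - 396496\right) 197273 = \left(-1062 - 396496\right) 197273 = \left(-397558\right) 197273 = -78427459334$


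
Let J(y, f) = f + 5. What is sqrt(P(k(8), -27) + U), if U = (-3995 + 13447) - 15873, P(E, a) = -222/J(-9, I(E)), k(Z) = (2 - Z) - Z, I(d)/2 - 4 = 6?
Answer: I*sqrt(160747)/5 ≈ 80.187*I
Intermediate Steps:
I(d) = 20 (I(d) = 8 + 2*6 = 8 + 12 = 20)
k(Z) = 2 - 2*Z
J(y, f) = 5 + f
P(E, a) = -222/25 (P(E, a) = -222/(5 + 20) = -222/25)
U = -6421 (U = 9452 - 15873 = -6421)
sqrt(P(k(8), -27) + U) = sqrt(-222/25 - 6421) = sqrt(-160747/25) = I*sqrt(160747)/5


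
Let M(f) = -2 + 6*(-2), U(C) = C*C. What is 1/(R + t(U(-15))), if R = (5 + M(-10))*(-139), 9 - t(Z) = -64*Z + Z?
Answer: 1/15435 ≈ 6.4788e-5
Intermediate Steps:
U(C) = C²
M(f) = -14 (M(f) = -2 - 12 = -14)
t(Z) = 9 + 63*Z (t(Z) = 9 - (-64*Z + Z) = 9 - (-63)*Z = 9 + 63*Z)
R = 1251 (R = (5 - 14)*(-139) = -9*(-139) = 1251)
1/(R + t(U(-15))) = 1/(1251 + (9 + 63*(-15)²)) = 1/(1251 + (9 + 63*225)) = 1/(1251 + (9 + 14175)) = 1/(1251 + 14184) = 1/15435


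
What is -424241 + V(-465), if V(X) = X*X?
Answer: -208016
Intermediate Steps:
V(X) = X²
-424241 + V(-465) = -424241 + (-465)² = -424241 + 216225 = -208016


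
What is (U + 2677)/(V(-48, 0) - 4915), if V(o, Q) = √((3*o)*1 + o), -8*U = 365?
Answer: -103465665/193259336 - 21051*I*√3/24157417 ≈ -0.53537 - 0.0015093*I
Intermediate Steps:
U = -365/8 (U = -⅛*365 = -365/8 ≈ -45.625)
V(o, Q) = 2*√o (V(o, Q) = √(3*o + o) = √(4*o) = 2*√o)
(U + 2677)/(V(-48, 0) - 4915) = (-365/8 + 2677)/(2*√(-48) - 4915) = 21051/(8*(2*(4*I*√3) - 4915)) = 21051/(8*(8*I*√3 - 4915)) = 21051/(8*(-4915 + 8*I*√3))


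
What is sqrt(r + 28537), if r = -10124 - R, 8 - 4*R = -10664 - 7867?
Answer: sqrt(55113)/2 ≈ 117.38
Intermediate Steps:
R = 18539/4 (R = 2 - (-10664 - 7867)/4 = 2 - 1/4*(-18531) = 2 + 18531/4 = 18539/4 ≈ 4634.8)
r = -59035/4 (r = -10124 - 1*18539/4 = -10124 - 18539/4 = -59035/4 ≈ -14759.)
sqrt(r + 28537) = sqrt(-59035/4 + 28537) = sqrt(55113/4) = sqrt(55113)/2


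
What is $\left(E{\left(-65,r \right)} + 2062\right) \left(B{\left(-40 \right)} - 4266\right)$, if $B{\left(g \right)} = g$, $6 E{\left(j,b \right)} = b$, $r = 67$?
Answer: $- \frac{26781167}{3} \approx -8.9271 \cdot 10^{6}$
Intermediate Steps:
$E{\left(j,b \right)} = \frac{b}{6}$
$\left(E{\left(-65,r \right)} + 2062\right) \left(B{\left(-40 \right)} - 4266\right) = \left(\frac{1}{6} \cdot 67 + 2062\right) \left(-40 - 4266\right) = \left(\frac{67}{6} + 2062\right) \left(-4306\right) = \frac{12439}{6} \left(-4306\right) = - \frac{26781167}{3}$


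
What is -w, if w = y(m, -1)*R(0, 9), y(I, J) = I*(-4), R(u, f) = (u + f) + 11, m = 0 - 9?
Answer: -720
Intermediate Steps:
m = -9
R(u, f) = 11 + f + u (R(u, f) = (f + u) + 11 = 11 + f + u)
y(I, J) = -4*I
w = 720 (w = (-4*(-9))*(11 + 9 + 0) = 36*20 = 720)
-w = -1*720 = -720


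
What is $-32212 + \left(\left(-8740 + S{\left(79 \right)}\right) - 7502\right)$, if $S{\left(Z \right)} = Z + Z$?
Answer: $-48296$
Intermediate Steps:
$S{\left(Z \right)} = 2 Z$
$-32212 + \left(\left(-8740 + S{\left(79 \right)}\right) - 7502\right) = -32212 + \left(\left(-8740 + 2 \cdot 79\right) - 7502\right) = -32212 + \left(\left(-8740 + 158\right) - 7502\right) = -32212 - 16084 = -48296$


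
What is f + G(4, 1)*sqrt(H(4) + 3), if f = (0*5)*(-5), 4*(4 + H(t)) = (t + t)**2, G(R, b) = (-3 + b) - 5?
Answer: -7*sqrt(15) ≈ -27.111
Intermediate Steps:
G(R, b) = -8 + b
H(t) = -4 + t**2 (H(t) = -4 + (t + t)**2/4 = -4 + (2*t)**2/4 = -4 + (4*t**2)/4 = -4 + t**2)
f = 0 (f = 0*(-5) = 0)
f + G(4, 1)*sqrt(H(4) + 3) = 0 + (-8 + 1)*sqrt((-4 + 4**2) + 3) = 0 - 7*sqrt((-4 + 16) + 3) = 0 - 7*sqrt(12 + 3) = 0 - 7*sqrt(15) = -7*sqrt(15)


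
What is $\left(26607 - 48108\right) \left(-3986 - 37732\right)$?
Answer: $896978718$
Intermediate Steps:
$\left(26607 - 48108\right) \left(-3986 - 37732\right) = \left(-21501\right) \left(-41718\right) = 896978718$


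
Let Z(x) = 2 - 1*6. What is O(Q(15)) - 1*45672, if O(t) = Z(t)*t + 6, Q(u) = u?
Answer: -45726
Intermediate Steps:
Z(x) = -4 (Z(x) = 2 - 6 = -4)
O(t) = 6 - 4*t (O(t) = -4*t + 6 = 6 - 4*t)
O(Q(15)) - 1*45672 = (6 - 4*15) - 1*45672 = (6 - 60) - 45672 = -54 - 45672 = -45726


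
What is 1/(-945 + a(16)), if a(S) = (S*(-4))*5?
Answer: -1/1265 ≈ -0.00079051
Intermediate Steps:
a(S) = -20*S (a(S) = -4*S*5 = -20*S)
1/(-945 + a(16)) = 1/(-945 - 20*16) = 1/(-945 - 320) = 1/(-1265) = -1/1265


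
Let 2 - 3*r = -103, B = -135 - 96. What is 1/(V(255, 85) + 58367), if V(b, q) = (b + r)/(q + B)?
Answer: 73/4260646 ≈ 1.7134e-5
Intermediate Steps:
B = -231
r = 35 (r = ⅔ - ⅓*(-103) = ⅔ + 103/3 = 35)
V(b, q) = (35 + b)/(-231 + q) (V(b, q) = (b + 35)/(q - 231) = (35 + b)/(-231 + q))
1/(V(255, 85) + 58367) = 1/((35 + 255)/(-231 + 85) + 58367) = 1/(290/(-146) + 58367) = 1/(-1/146*290 + 58367) = 1/(-145/73 + 58367) = 1/(4260646/73) = 73/4260646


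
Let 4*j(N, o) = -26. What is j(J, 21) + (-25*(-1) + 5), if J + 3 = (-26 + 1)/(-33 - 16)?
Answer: 47/2 ≈ 23.500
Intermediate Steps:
J = -122/49 (J = -3 + (-26 + 1)/(-33 - 16) = -3 - 25/(-49) = -3 - 25*(-1/49) = -3 + 25/49 = -122/49 ≈ -2.4898)
j(N, o) = -13/2 (j(N, o) = (¼)*(-26) = -13/2)
j(J, 21) + (-25*(-1) + 5) = -13/2 + (-25*(-1) + 5) = -13/2 + (25 + 5) = -13/2 + 30 = 47/2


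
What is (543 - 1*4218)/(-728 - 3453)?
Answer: 3675/4181 ≈ 0.87898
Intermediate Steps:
(543 - 1*4218)/(-728 - 3453) = (543 - 4218)/(-4181) = -3675*(-1/4181) = 3675/4181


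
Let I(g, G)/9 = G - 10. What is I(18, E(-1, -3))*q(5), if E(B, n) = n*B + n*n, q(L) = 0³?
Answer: 0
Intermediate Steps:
q(L) = 0
E(B, n) = n² + B*n (E(B, n) = B*n + n² = n² + B*n)
I(g, G) = -90 + 9*G (I(g, G) = 9*(G - 10) = 9*(-10 + G) = -90 + 9*G)
I(18, E(-1, -3))*q(5) = (-90 + 9*(-3*(-1 - 3)))*0 = (-90 + 9*(-3*(-4)))*0 = (-90 + 9*12)*0 = (-90 + 108)*0 = 18*0 = 0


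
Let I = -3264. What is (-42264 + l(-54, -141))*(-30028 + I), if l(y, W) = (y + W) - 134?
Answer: 1418006156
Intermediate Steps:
l(y, W) = -134 + W + y (l(y, W) = (W + y) - 134 = -134 + W + y)
(-42264 + l(-54, -141))*(-30028 + I) = (-42264 + (-134 - 141 - 54))*(-30028 - 3264) = (-42264 - 329)*(-33292) = -42593*(-33292) = 1418006156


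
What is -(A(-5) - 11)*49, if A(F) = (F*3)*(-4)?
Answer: -2401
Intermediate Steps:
A(F) = -12*F (A(F) = (3*F)*(-4) = -12*F)
-(A(-5) - 11)*49 = -(-12*(-5) - 11)*49 = -(60 - 11)*49 = -49*49 = -1*2401 = -2401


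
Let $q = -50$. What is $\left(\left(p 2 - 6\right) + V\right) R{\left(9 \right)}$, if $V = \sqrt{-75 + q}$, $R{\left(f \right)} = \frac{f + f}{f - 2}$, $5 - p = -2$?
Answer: $\frac{144}{7} + \frac{90 i \sqrt{5}}{7} \approx 20.571 + 28.749 i$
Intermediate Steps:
$p = 7$ ($p = 5 - -2 = 5 + 2 = 7$)
$R{\left(f \right)} = \frac{2 f}{-2 + f}$
$V = 5 i \sqrt{5}$ ($V = \sqrt{-75 - 50} = \sqrt{-125} = 5 i \sqrt{5} \approx 11.18 i$)
$\left(\left(p 2 - 6\right) + V\right) R{\left(9 \right)} = \left(\left(7 \cdot 2 - 6\right) + 5 i \sqrt{5}\right) 2 \cdot 9 \frac{1}{-2 + 9} = \left(\left(14 - 6\right) + 5 i \sqrt{5}\right) 2 \cdot 9 \cdot \frac{1}{7} = \left(8 + 5 i \sqrt{5}\right) 2 \cdot 9 \cdot \frac{1}{7} = \left(8 + 5 i \sqrt{5}\right) \frac{18}{7} = \frac{144}{7} + \frac{90 i \sqrt{5}}{7}$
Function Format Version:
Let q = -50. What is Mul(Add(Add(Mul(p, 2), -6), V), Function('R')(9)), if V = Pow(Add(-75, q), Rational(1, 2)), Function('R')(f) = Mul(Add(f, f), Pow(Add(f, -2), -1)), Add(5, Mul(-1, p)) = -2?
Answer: Add(Rational(144, 7), Mul(Rational(90, 7), I, Pow(5, Rational(1, 2)))) ≈ Add(20.571, Mul(28.749, I))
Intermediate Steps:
p = 7 (p = Add(5, Mul(-1, -2)) = Add(5, 2) = 7)
Function('R')(f) = Mul(2, f, Pow(Add(-2, f), -1)) (Function('R')(f) = Mul(Mul(2, f), Pow(Add(-2, f), -1)) = Mul(2, f, Pow(Add(-2, f), -1)))
V = Mul(5, I, Pow(5, Rational(1, 2))) (V = Pow(Add(-75, -50), Rational(1, 2)) = Pow(-125, Rational(1, 2)) = Mul(5, I, Pow(5, Rational(1, 2))) ≈ Mul(11.180, I))
Mul(Add(Add(Mul(p, 2), -6), V), Function('R')(9)) = Mul(Add(Add(Mul(7, 2), -6), Mul(5, I, Pow(5, Rational(1, 2)))), Mul(2, 9, Pow(Add(-2, 9), -1))) = Mul(Add(Add(14, -6), Mul(5, I, Pow(5, Rational(1, 2)))), Mul(2, 9, Pow(7, -1))) = Mul(Add(8, Mul(5, I, Pow(5, Rational(1, 2)))), Mul(2, 9, Rational(1, 7))) = Mul(Add(8, Mul(5, I, Pow(5, Rational(1, 2)))), Rational(18, 7)) = Add(Rational(144, 7), Mul(Rational(90, 7), I, Pow(5, Rational(1, 2))))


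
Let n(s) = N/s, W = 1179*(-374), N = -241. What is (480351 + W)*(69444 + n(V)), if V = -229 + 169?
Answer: 10946396387/4 ≈ 2.7366e+9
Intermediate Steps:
W = -440946
V = -60
n(s) = -241/s
(480351 + W)*(69444 + n(V)) = (480351 - 440946)*(69444 - 241/(-60)) = 39405*(69444 - 241*(-1/60)) = 39405*(69444 + 241/60) = 39405*(4166881/60) = 10946396387/4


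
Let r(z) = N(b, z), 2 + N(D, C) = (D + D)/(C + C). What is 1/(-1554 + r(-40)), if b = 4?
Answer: -10/15561 ≈ -0.00064263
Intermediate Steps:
N(D, C) = -2 + D/C (N(D, C) = -2 + (D + D)/(C + C) = -2 + (2*D)/((2*C)) = -2 + (2*D)*(1/(2*C)) = -2 + D/C)
r(z) = -2 + 4/z
1/(-1554 + r(-40)) = 1/(-1554 + (-2 + 4/(-40))) = 1/(-1554 + (-2 + 4*(-1/40))) = 1/(-1554 + (-2 - 1/10)) = 1/(-1554 - 21/10) = 1/(-15561/10) = -10/15561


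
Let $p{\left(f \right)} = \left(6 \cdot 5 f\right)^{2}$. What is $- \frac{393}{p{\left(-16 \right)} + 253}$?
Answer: $- \frac{393}{230653} \approx -0.0017039$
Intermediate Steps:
$p{\left(f \right)} = 900 f^{2}$ ($p{\left(f \right)} = \left(30 f\right)^{2} = 900 f^{2}$)
$- \frac{393}{p{\left(-16 \right)} + 253} = - \frac{393}{900 \left(-16\right)^{2} + 253} = - \frac{393}{900 \cdot 256 + 253} = - \frac{393}{230400 + 253} = - \frac{393}{230653}$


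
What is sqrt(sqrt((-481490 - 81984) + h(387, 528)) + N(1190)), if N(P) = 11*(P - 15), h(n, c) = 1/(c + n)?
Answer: sqrt(10821133125 + 915*I*sqrt(471754518735))/915 ≈ 113.74 + 3.3*I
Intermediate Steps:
N(P) = -165 + 11*P (N(P) = 11*(-15 + P) = -165 + 11*P)
sqrt(sqrt((-481490 - 81984) + h(387, 528)) + N(1190)) = sqrt(sqrt((-481490 - 81984) + 1/(528 + 387)) + (-165 + 11*1190)) = sqrt(sqrt(-563474 + 1/915) + (-165 + 13090)) = sqrt(sqrt(-563474 + 1/915) + 12925) = sqrt(sqrt(-515578709/915) + 12925) = sqrt(I*sqrt(471754518735)/915 + 12925) = sqrt(12925 + I*sqrt(471754518735)/915)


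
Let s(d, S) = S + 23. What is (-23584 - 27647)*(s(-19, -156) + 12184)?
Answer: -617384781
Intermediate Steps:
s(d, S) = 23 + S
(-23584 - 27647)*(s(-19, -156) + 12184) = (-23584 - 27647)*((23 - 156) + 12184) = -51231*(-133 + 12184) = -51231*12051 = -617384781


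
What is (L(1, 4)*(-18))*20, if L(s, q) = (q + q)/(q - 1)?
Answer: -960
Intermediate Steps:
L(s, q) = 2*q/(-1 + q) (L(s, q) = (2*q)/(-1 + q) = 2*q/(-1 + q))
(L(1, 4)*(-18))*20 = ((2*4/(-1 + 4))*(-18))*20 = ((2*4/3)*(-18))*20 = ((2*4*(⅓))*(-18))*20 = ((8/3)*(-18))*20 = -48*20 = -960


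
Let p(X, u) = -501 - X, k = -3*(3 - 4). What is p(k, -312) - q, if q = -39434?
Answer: 38930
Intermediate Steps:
k = 3 (k = -3*(-1) = 3)
p(k, -312) - q = (-501 - 1*3) - 1*(-39434) = (-501 - 3) + 39434 = -504 + 39434 = 38930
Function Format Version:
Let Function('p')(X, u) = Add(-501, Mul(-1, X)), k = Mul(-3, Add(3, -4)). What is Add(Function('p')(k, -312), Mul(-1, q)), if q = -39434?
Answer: 38930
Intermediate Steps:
k = 3 (k = Mul(-3, -1) = 3)
Add(Function('p')(k, -312), Mul(-1, q)) = Add(Add(-501, Mul(-1, 3)), Mul(-1, -39434)) = Add(Add(-501, -3), 39434) = Add(-504, 39434) = 38930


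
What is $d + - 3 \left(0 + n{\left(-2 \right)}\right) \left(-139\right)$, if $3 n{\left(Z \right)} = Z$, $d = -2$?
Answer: $-280$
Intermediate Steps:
$n{\left(Z \right)} = \frac{Z}{3}$
$d + - 3 \left(0 + n{\left(-2 \right)}\right) \left(-139\right) = -2 + - 3 \left(0 + \frac{1}{3} \left(-2\right)\right) \left(-139\right) = -2 + - 3 \left(0 - \frac{2}{3}\right) \left(-139\right) = -2 + \left(-3\right) \left(- \frac{2}{3}\right) \left(-139\right) = -2 + 2 \left(-139\right) = -2 - 278 = -280$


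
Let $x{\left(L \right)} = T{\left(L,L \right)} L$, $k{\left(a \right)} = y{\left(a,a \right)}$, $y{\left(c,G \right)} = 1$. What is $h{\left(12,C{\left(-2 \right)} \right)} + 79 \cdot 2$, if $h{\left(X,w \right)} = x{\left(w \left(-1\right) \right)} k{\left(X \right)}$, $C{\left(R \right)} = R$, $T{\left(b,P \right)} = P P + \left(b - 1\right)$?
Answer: $168$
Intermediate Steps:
$T{\left(b,P \right)} = -1 + b + P^{2}$ ($T{\left(b,P \right)} = P^{2} + \left(-1 + b\right) = -1 + b + P^{2}$)
$k{\left(a \right)} = 1$
$x{\left(L \right)} = L \left(-1 + L + L^{2}\right)$ ($x{\left(L \right)} = \left(-1 + L + L^{2}\right) L = L \left(-1 + L + L^{2}\right)$)
$h{\left(X,w \right)} = - w \left(-1 + w^{2} - w\right)$ ($h{\left(X,w \right)} = w \left(-1\right) \left(-1 + w \left(-1\right) + \left(w \left(-1\right)\right)^{2}\right) 1 = - w \left(-1 - w + \left(- w\right)^{2}\right) 1 = - w \left(-1 - w + w^{2}\right) 1 = - w \left(-1 + w^{2} - w\right) 1 = - w \left(-1 + w^{2} - w\right)$)
$h{\left(12,C{\left(-2 \right)} \right)} + 79 \cdot 2 = - 2 \left(1 - 2 - \left(-2\right)^{2}\right) + 79 \cdot 2 = - 2 \left(1 - 2 - 4\right) + 158 = \left(-2\right) \left(-5\right) + 158 = 10 + 158 = 168$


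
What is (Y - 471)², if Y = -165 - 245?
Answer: 776161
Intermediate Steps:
Y = -410
(Y - 471)² = (-410 - 471)² = (-881)² = 776161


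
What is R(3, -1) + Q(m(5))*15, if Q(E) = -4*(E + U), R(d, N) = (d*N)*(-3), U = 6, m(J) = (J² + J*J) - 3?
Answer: -3171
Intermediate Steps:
m(J) = -3 + 2*J² (m(J) = (J² + J²) - 3 = 2*J² - 3 = -3 + 2*J²)
R(d, N) = -3*N*d (R(d, N) = (N*d)*(-3) = -3*N*d)
Q(E) = -24 - 4*E (Q(E) = -4*(E + 6) = -4*(6 + E) = -24 - 4*E)
R(3, -1) + Q(m(5))*15 = -3*(-1)*3 + (-24 - 4*(-3 + 2*5²))*15 = 9 + (-24 - 4*(-3 + 2*25))*15 = 9 + (-24 - 4*(-3 + 50))*15 = 9 + (-24 - 4*47)*15 = 9 + (-24 - 188)*15 = 9 - 212*15 = 9 - 3180 = -3171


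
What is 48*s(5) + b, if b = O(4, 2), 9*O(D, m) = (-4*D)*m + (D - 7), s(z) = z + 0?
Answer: 2125/9 ≈ 236.11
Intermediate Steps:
s(z) = z
O(D, m) = -7/9 + D/9 - 4*D*m/9 (O(D, m) = ((-4*D)*m + (D - 7))/9 = (-4*D*m + (-7 + D))/9 = (-7 + D - 4*D*m)/9 = -7/9 + D/9 - 4*D*m/9)
b = -35/9 (b = -7/9 + (⅑)*4 - 4/9*4*2 = -7/9 + 4/9 - 32/9 = -35/9 ≈ -3.8889)
48*s(5) + b = 48*5 - 35/9 = 240 - 35/9 = 2125/9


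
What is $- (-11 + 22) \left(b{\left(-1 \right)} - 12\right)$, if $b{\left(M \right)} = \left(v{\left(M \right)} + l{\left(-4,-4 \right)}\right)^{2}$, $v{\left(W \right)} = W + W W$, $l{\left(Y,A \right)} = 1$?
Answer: $121$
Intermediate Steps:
$v{\left(W \right)} = W + W^{2}$
$b{\left(M \right)} = \left(1 + M \left(1 + M\right)\right)^{2}$ ($b{\left(M \right)} = \left(M \left(1 + M\right) + 1\right)^{2} = \left(1 + M \left(1 + M\right)\right)^{2}$)
$- (-11 + 22) \left(b{\left(-1 \right)} - 12\right) = - (-11 + 22) \left(\left(1 - \left(1 - 1\right)\right)^{2} - 12\right) = \left(-1\right) 11 \left(\left(1 - 0\right)^{2} - 12\right) = - 11 \left(\left(1 + 0\right)^{2} - 12\right) = - 11 \left(1^{2} - 12\right) = - 11 \left(1 - 12\right) = \left(-11\right) \left(-11\right) = 121$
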